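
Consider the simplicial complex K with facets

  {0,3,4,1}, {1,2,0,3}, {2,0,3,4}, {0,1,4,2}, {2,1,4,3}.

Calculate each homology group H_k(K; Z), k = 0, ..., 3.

Take the total order 0 < 1 < 2 < 3 < 4 on the vertex set. Then K (dimension 3) consists of the simplices:

  0-simplices (5): [0], [1], [2], [3], [4]
  1-simplices (10): [0,1], [0,2], [0,3], [0,4], [1,2], [1,3], [1,4], [2,3], [2,4], [3,4]
  2-simplices (10): [0,1,2], [0,1,3], [0,1,4], [0,2,3], [0,2,4], [0,3,4], [1,2,3], [1,2,4], [1,3,4], [2,3,4]
  3-simplices (5): [0,1,2,3], [0,1,2,4], [0,1,3,4], [0,2,3,4], [1,2,3,4]

giving chain groups C_0 ≅ Z^5, C_1 ≅ Z^10, C_2 ≅ Z^10, C_3 ≅ Z^5.

The boundary map ∂_1: C_1 → C_0 is given by ∂[p,q] = [q] − [p]. For instance
  ∂[0,2] = [2] − [0].
The 5×10 boundary matrix has rank 4 and Smith normal form diag(1,1,1,1).

Boundary ∂_2: C_2 → C_1 sends each 2-simplex [p,q,r] to [q,r] − [p,r] + [p,q]. For instance
  ∂[1,2,3] = [2,3] − [1,3] + [1,2],
  ∂[0,1,3] = [1,3] − [0,3] + [0,1].
The resulting 10×10 matrix has rank 6, and its Smith normal form has invariant factors (1,1,1,1,1,1).

∂_3: C_3 → C_2 sends each 3-simplex σ to the alternating sum Σ_i (−1)^i (σ with its i-th vertex removed). For instance
  ∂[0,1,2,4] = [1,2,4] − [0,2,4] + [0,1,4] − [0,1,2],
  ∂[0,2,3,4] = [2,3,4] − [0,3,4] + [0,2,4] − [0,2,3].
This gives a 10×5 integer matrix of rank 4; reducing to Smith normal form yields diagonal entries (1,1,1,1).

Reading off H_k = ker ∂_k / im ∂_{k+1}:

  H_0: rank C_0 − rank ∂_1 = 5 − 4 = 1, and the invariant factors of ∂_1 are all 1, so H_0 ≅ Z.
  H_1: rank ker ∂_1 − rank ∂_2 = (10 − 4) − 6 = 0, and the invariant factors of ∂_2 are all 1, so H_1 ≅ 0.
  H_2: rank ker ∂_2 − rank ∂_3 = (10 − 6) − 4 = 0, and the invariant factors of ∂_3 are all 1, so H_2 ≅ 0.
  H_3: rank ker ∂_3 − rank ∂_4 = (5 − 4) − 0 = 1, and there is no ∂_4, so H_3 ≅ Z.

As a check, the Euler characteristic is 5 − 10 + 10 − 5 = 0, which agrees with 1 − 0 + 0 − 1 = 0.
(K is a triangulation of the 3-sphere S^3.)

H_0 = Z,  H_1 = 0,  H_2 = 0,  H_3 = Z.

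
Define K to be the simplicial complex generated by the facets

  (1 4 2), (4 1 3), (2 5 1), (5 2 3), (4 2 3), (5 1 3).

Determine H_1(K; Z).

H_1 ≅ 0.

Fix the vertex order 1 < 2 < 3 < 4 < 5 and write every simplex with vertices in increasing order. Then dim K = 2 and the simplices of K are:

  0-simplices (5): [1], [2], [3], [4], [5]
  1-simplices (9): [1,2], [1,3], [1,4], [1,5], [2,3], [2,4], [2,5], [3,4], [3,5]
  2-simplices (6): [1,2,4], [1,2,5], [1,3,4], [1,3,5], [2,3,4], [2,3,5]

Hence C_0 ≅ Z^5, C_1 ≅ Z^9, C_2 ≅ Z^6.

∂_1: C_1 → C_0 sends each edge [p,q] (with p < q) to q − p. For instance
  ∂[1,3] = [3] − [1].
The resulting 5×9 matrix has rank 4, and its Smith normal form has invariant factors (1,1,1,1).

The boundary map ∂_2: C_2 → C_1 acts by ∂[p,q,r] = [q,r] − [p,r] + [p,q]. For instance
  ∂[1,2,4] = [2,4] − [1,4] + [1,2],
  ∂[1,2,5] = [2,5] − [1,5] + [1,2].
As a 9×6 matrix over Z this has rank 5, with invariant factors (1,1,1,1,1).

Computing H_k = (kernel of ∂_k) / (image of ∂_{k+1}):

  H_1: rank ker ∂_1 − rank ∂_2 = (9 − 4) − 5 = 0, and the invariant factors of ∂_2 are all 1, so H_1 ≅ 0.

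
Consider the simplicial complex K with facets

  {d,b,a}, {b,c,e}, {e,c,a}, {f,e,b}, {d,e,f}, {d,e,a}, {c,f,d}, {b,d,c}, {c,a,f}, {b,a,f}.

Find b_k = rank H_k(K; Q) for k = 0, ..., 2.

b_0 = 1, b_1 = 0, b_2 = 0.

Fix the vertex order a < b < c < d < e < f and write every simplex with vertices in increasing order. Then dim K = 2 and the simplices of K are:

  0-simplices (6): a, b, c, d, e, f
  1-simplices (15): ab, ac, ad, ae, af, bc, bd, be, bf, cd, ce, cf, de, df, ef
  2-simplices (10): abd, abf, ace, acf, ade, bcd, bce, bef, cdf, def

giving chain groups C_0 ≅ Z^6, C_1 ≅ Z^15, C_2 ≅ Z^10.

∂_1: C_1 → C_0 sends each edge [p,q] (with p < q) to q − p. For instance
  ∂ac = c − a.
The 6×15 boundary matrix has rank 5 and Smith normal form diag(1,1,1,1,1).

∂_2: C_2 → C_1 maps a triangle to the signed sum of its edges. For instance
  ∂abd = bd − ad + ab,
  ∂bef = ef − bf + be.
The resulting 15×10 matrix has rank 10, and its Smith normal form has invariant factors (1,1,1,1,1,1,1,1,1,2).

From H_k ≅ ker(∂_k) / im(∂_{k+1}) we obtain:

  H_0: rank C_0 − rank ∂_1 = 6 − 5 = 1, and the invariant factors of ∂_1 are all 1, so H_0 ≅ Z.
  H_1: rank ker ∂_1 − rank ∂_2 = (15 − 5) − 10 = 0, and ∂_2 has invariant factor 2 > 1, so H_1 ≅ Z/2Z.
  H_2: rank ker ∂_2 − rank ∂_3 = (10 − 10) − 0 = 0, and there is no ∂_3, so H_2 ≅ 0.

Hence the Betti numbers are b_0 = 1, b_1 = 0, b_2 = 0.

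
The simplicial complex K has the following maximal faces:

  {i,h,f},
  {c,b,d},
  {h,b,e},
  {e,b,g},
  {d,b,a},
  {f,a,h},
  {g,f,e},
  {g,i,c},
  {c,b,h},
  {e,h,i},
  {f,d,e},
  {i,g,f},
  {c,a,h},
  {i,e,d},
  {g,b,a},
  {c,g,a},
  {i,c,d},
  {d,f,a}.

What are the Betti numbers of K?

Order the vertices as a < b < c < d < e < f < g < h < i. Listing each simplex with vertices in this order, K has dimension 2 with simplices:

  0-simplices (9): a, b, c, d, e, f, g, h, i
  1-simplices (27): ab, ac, ad, af, ag, ah, bc, bd, be, bg, bh, cd, cg, ch, ci, de, df, di, ef, eg, eh, ei, fg, fh, fi, gi, hi
  2-simplices (18): abd, abg, acg, ach, adf, afh, bcd, bch, beg, beh, cdi, cgi, def, dei, efg, ehi, fgi, fhi

Hence C_0 ≅ Z^9, C_1 ≅ Z^27, C_2 ≅ Z^18.

∂_1: C_1 → C_0 maps an edge to its endpoints' difference, ∂[p,q] = q − p.
The resulting 9×27 matrix has rank 8, and its Smith normal form has invariant factors (1,1,1,1,1,1,1,1).

The boundary map ∂_2: C_2 → C_1 sends each 2-simplex [p,q,r] to [q,r] − [p,r] + [p,q]. For instance
  ∂abd = bd − ad + ab,
  ∂cgi = gi − ci + cg.
The 27×18 boundary matrix has rank 18 and Smith normal form diag(1,1,1,1,1,1,1,1,1,1,1,1,1,1,1,1,1,2).

Reading off H_k = ker ∂_k / im ∂_{k+1}:

  H_0: rank C_0 − rank ∂_1 = 9 − 8 = 1, and the invariant factors of ∂_1 are all 1, so H_0 = Z.
  H_1: rank ker ∂_1 − rank ∂_2 = (27 − 8) − 18 = 1, and ∂_2 has invariant factor 2 > 1, so H_1 = Z ⊕ Z_2.
  H_2: rank ker ∂_2 − rank ∂_3 = (18 − 18) − 0 = 0, and there is no ∂_3, so H_2 = 0.

As a check, the Euler characteristic is 9 − 27 + 18 = 0, which agrees with 1 − 1 + 0 = 0.

Hence the Betti numbers are b_0 = 1, b_1 = 1, b_2 = 0.

b_0 = 1, b_1 = 1, b_2 = 0.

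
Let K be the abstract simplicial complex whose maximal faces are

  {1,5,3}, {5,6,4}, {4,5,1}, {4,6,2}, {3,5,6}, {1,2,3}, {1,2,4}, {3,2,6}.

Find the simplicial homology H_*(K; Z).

H_0 = Z,  H_1 = 0,  H_2 = Z.

K has 6 vertices, 12 edges, 8 triangles.
rank ∂_0 = 0, rank ∂_1 = 5 ⇒ b_0 = 6 − 0 − 5 = 1; all invariant factors of ∂_1 are 1 so no torsion. So H_0 ≅ Z.
rank ∂_1 = 5, rank ∂_2 = 7 ⇒ b_1 = 12 − 5 − 7 = 0; all invariant factors of ∂_2 are 1 so no torsion. So H_1 ≅ 0.
rank ∂_2 = 7, rank ∂_3 = 0 ⇒ b_2 = 8 − 7 − 0 = 1. So H_2 ≅ Z.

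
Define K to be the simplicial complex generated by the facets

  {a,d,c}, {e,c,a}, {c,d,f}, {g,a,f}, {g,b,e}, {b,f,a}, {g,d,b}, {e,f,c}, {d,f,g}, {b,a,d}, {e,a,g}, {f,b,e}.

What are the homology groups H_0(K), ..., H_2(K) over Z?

Order the vertices as a < b < c < d < e < f < g. Listing each simplex with vertices in this order, K has dimension 2 with simplices:

  0-simplices (7): a, b, c, d, e, f, g
  1-simplices (18): ab, ac, ad, ae, af, ag, bd, be, bf, bg, cd, ce, cf, df, dg, ef, eg, fg
  2-simplices (12): abd, abf, acd, ace, aeg, afg, bdg, bef, beg, cdf, cef, dfg

giving chain groups C_0 ≅ Z^7, C_1 ≅ Z^18, C_2 ≅ Z^12.

Boundary ∂_1: C_1 → C_0 sends each edge [p,q] (with p < q) to q − p. For instance
  ∂df = f − d.
This gives a 7×18 integer matrix of rank 6; reducing to Smith normal form yields diagonal entries (1,1,1,1,1,1).

Boundary ∂_2: C_2 → C_1 maps a triangle to the signed sum of its edges. For instance
  ∂aeg = eg − ag + ae,
  ∂beg = eg − bg + be.
The 18×12 boundary matrix has rank 12 and Smith normal form diag(1,1,1,1,1,1,1,1,1,1,1,2).

Reading off H_k = ker ∂_k / im ∂_{k+1}:

  H_0: rank C_0 − rank ∂_1 = 7 − 6 = 1, and the invariant factors of ∂_1 are all 1, so H_0 ≅ Z.
  H_1: rank ker ∂_1 − rank ∂_2 = (18 − 6) − 12 = 0, and ∂_2 has invariant factor 2 > 1, so H_1 ≅ Z/2.
  H_2: rank ker ∂_2 − rank ∂_3 = (12 − 12) − 0 = 0, and there is no ∂_3, so H_2 ≅ 0.

H_0 = Z,  H_1 = Z/2,  H_2 = 0.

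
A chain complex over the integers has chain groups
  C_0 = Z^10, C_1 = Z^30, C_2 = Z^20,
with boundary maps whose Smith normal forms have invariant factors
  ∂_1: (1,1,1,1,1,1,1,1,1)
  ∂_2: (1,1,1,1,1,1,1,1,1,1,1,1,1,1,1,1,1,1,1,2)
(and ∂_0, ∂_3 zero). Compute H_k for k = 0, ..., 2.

H_0 = Z,  H_1 = Z × Z/2,  H_2 = 0.

H_0: b_0 = 10 − 0 − 9 = 1; torsion from ∂_1 factors > 1: none. So H_0 = Z.
H_1: b_1 = 30 − 9 − 20 = 1; torsion from ∂_2 factors > 1: [2]. So H_1 = Z × Z/2.
H_2: b_2 = 20 − 20 − 0 = 0; torsion from ∂_3 factors > 1: none. So H_2 = 0.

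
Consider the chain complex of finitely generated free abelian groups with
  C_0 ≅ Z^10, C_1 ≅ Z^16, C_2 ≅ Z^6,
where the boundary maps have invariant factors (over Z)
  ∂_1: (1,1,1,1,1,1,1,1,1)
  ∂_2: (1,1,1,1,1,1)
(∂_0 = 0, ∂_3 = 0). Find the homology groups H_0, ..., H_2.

H_0 ≅ Z,  H_1 ≅ Z,  H_2 = 0.

H_0: b_0 = 10 − 0 − 9 = 1; torsion from ∂_1 factors > 1: none. So H_0 ≅ Z.
H_1: b_1 = 16 − 9 − 6 = 1; torsion from ∂_2 factors > 1: none. So H_1 ≅ Z.
H_2: b_2 = 6 − 6 − 0 = 0; torsion from ∂_3 factors > 1: none. So H_2 ≅ 0.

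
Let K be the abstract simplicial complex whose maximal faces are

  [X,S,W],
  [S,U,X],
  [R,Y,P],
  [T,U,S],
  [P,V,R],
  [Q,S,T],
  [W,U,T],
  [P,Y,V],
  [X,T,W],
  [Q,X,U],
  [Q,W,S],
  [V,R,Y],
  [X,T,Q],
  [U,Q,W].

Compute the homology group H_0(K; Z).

H_0 ≅ Z^2.

K has 10 vertices, 21 edges, 14 triangles.
rank ∂_0 = 0, rank ∂_1 = 8 ⇒ b_0 = 10 − 0 − 8 = 2; all invariant factors of ∂_1 are 1 so no torsion. So H_0 ≅ Z^2.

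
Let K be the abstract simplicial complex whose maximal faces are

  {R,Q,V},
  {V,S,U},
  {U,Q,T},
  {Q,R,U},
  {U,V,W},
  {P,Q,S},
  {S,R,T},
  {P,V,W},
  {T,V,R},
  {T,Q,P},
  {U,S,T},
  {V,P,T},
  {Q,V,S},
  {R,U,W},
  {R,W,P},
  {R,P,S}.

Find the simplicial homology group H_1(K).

H_1 = Z^2.

Fix the vertex order P < Q < R < S < T < U < V < W and write every simplex with vertices in increasing order. Then dim K = 2 and the simplices of K are:

  0-simplices (8): P, Q, R, S, T, U, V, W
  1-simplices (24): PQ, PR, PS, PT, PV, PW, QR, QS, QT, QU, QV, RS, RT, RU, RV, RW, ST, SU, SV, TU, TV, UV, UW, VW
  2-simplices (16): PQS, PQT, PRS, PRW, PTV, PVW, QRU, QRV, QSV, QTU, RST, RTV, RUW, STU, SUV, UVW

giving chain groups C_0 ≅ Z^8, C_1 ≅ Z^24, C_2 ≅ Z^16.

The boundary map ∂_1: C_1 → C_0 sends each edge [p,q] (with p < q) to q − p. For instance
  ∂QV = V − Q.
The resulting 8×24 matrix has rank 7, and its Smith normal form has invariant factors (1,1,1,1,1,1,1).

The boundary map ∂_2: C_2 → C_1 acts by ∂[p,q,r] = [q,r] − [p,r] + [p,q]. For instance
  ∂QRU = RU − QU + QR,
  ∂RTV = TV − RV + RT.
The resulting 24×16 matrix has rank 15, and its Smith normal form has invariant factors (1,1,1,1,1,1,1,1,1,1,1,1,1,1,1).

From H_k ≅ ker(∂_k) / im(∂_{k+1}) we obtain:

  H_1: rank ker ∂_1 − rank ∂_2 = (24 − 7) − 15 = 2, and the invariant factors of ∂_2 are all 1, so H_1 ≅ Z^2.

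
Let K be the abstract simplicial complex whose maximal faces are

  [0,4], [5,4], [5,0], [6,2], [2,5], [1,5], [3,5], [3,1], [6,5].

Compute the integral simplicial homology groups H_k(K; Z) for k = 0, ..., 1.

K has 7 vertices, 9 edges.
rank ∂_0 = 0, rank ∂_1 = 6 ⇒ b_0 = 7 − 0 − 6 = 1; all invariant factors of ∂_1 are 1 so no torsion. So H_0 ≅ Z.
rank ∂_1 = 6, rank ∂_2 = 0 ⇒ b_1 = 9 − 6 − 0 = 3. So H_1 ≅ Z^3.

H_0 ≅ Z,  H_1 ≅ Z^3.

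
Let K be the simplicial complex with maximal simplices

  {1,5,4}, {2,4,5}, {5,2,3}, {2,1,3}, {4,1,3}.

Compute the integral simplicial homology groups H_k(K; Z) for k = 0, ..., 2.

Take the total order 1 < 2 < 3 < 4 < 5 on the vertex set. Then K (dimension 2) consists of the simplices:

  0-simplices (5): [1], [2], [3], [4], [5]
  1-simplices (10): [1,2], [1,3], [1,4], [1,5], [2,3], [2,4], [2,5], [3,4], [3,5], [4,5]
  2-simplices (5): [1,2,3], [1,3,4], [1,4,5], [2,3,5], [2,4,5]

Hence C_0 ≅ Z^5, C_1 ≅ Z^10, C_2 ≅ Z^5.

∂_1: C_1 → C_0 maps an edge to its endpoints' difference, ∂[p,q] = q − p. For instance
  ∂[3,5] = [5] − [3].
This gives a 5×10 integer matrix of rank 4; reducing to Smith normal form yields diagonal entries (1,1,1,1).

Boundary ∂_2: C_2 → C_1 sends each 2-simplex [p,q,r] to [q,r] − [p,r] + [p,q]. For instance
  ∂[1,2,3] = [2,3] − [1,3] + [1,2],
  ∂[2,4,5] = [4,5] − [2,5] + [2,4].
The 10×5 boundary matrix has rank 5 and Smith normal form diag(1,1,1,1,1).

From H_k ≅ ker(∂_k) / im(∂_{k+1}) we obtain:

  H_0: rank C_0 − rank ∂_1 = 5 − 4 = 1, and the invariant factors of ∂_1 are all 1, so H_0 ≅ Z.
  H_1: rank ker ∂_1 − rank ∂_2 = (10 − 4) − 5 = 1, and the invariant factors of ∂_2 are all 1, so H_1 ≅ Z.
  H_2: rank ker ∂_2 − rank ∂_3 = (5 − 5) − 0 = 0, and there is no ∂_3, so H_2 ≅ 0.

(K is a triangulation of the Möbius band.)

H_0 = Z,  H_1 = Z,  H_2 = 0.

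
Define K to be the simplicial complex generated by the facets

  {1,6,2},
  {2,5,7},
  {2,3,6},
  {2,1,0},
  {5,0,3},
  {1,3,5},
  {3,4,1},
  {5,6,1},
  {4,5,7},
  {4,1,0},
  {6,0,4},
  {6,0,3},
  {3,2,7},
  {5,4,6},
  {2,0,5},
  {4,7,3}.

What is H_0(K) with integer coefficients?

We work with the vertex ordering 0 < 1 < 2 < 3 < 4 < 5 < 6 < 7. The simplices of K, each written with vertices in increasing order, are:

  0-simplices (8): [0], [1], [2], [3], [4], [5], [6], [7]
  1-simplices (24): (24 of them)
  2-simplices (16): [0,1,2], [0,1,4], [0,2,5], [0,3,5], [0,3,6], [0,4,6], [1,2,6], [1,3,4], [1,3,5], [1,5,6], [2,3,6], [2,3,7], [2,5,7], [3,4,7], [4,5,6], [4,5,7]

so the chain groups are C_0 ≅ Z^8, C_1 ≅ Z^24, C_2 ≅ Z^16.

Boundary ∂_1: C_1 → C_0 sends each edge [p,q] (with p < q) to q − p. For instance
  ∂[5,7] = [7] − [5].
The 8×24 boundary matrix has rank 7 and Smith normal form diag(1,1,1,1,1,1,1).

Boundary ∂_2: C_2 → C_1 maps a triangle to the signed sum of its edges. For instance
  ∂[0,3,6] = [3,6] − [0,6] + [0,3],
  ∂[0,4,6] = [4,6] − [0,6] + [0,4].
The 24×16 boundary matrix has rank 15 and Smith normal form diag(1,1,1,1,1,1,1,1,1,1,1,1,1,1,1).

Now H_k = ker ∂_k / im ∂_{k+1}, so:

  H_0: rank C_0 − rank ∂_1 = 8 − 7 = 1, and the invariant factors of ∂_1 are all 1, so H_0 ≅ Z.

(K is a triangulation of the torus T^2.)

H_0 = Z.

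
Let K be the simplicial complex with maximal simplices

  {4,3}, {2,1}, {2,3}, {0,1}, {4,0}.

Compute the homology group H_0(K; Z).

K has 5 vertices, 5 edges.
rank ∂_0 = 0, rank ∂_1 = 4 ⇒ b_0 = 5 − 0 − 4 = 1; all invariant factors of ∂_1 are 1 so no torsion. So H_0 = Z.

H_0 = Z.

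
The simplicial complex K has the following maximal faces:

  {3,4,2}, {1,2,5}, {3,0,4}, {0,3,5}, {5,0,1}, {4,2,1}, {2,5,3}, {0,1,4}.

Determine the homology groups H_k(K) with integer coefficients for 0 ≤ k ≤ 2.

H_0 = Z,  H_1 = 0,  H_2 = Z.

We work with the vertex ordering 0 < 1 < 2 < 3 < 4 < 5. The simplices of K, each written with vertices in increasing order, are:

  0-simplices (6): [0], [1], [2], [3], [4], [5]
  1-simplices (12): [0,1], [0,3], [0,4], [0,5], [1,2], [1,4], [1,5], [2,3], [2,4], [2,5], [3,4], [3,5]
  2-simplices (8): [0,1,4], [0,1,5], [0,3,4], [0,3,5], [1,2,4], [1,2,5], [2,3,4], [2,3,5]

so the chain groups are C_0 ≅ Z^6, C_1 ≅ Z^12, C_2 ≅ Z^8.

∂_1: C_1 → C_0 is given by ∂[p,q] = [q] − [p].
The 6×12 boundary matrix has rank 5 and Smith normal form diag(1,1,1,1,1).

∂_2: C_2 → C_1 acts by ∂[p,q,r] = [q,r] − [p,r] + [p,q]. For instance
  ∂[0,1,5] = [1,5] − [0,5] + [0,1],
  ∂[0,3,5] = [3,5] − [0,5] + [0,3].
The 12×8 boundary matrix has rank 7 and Smith normal form diag(1,1,1,1,1,1,1).

Now H_k = ker ∂_k / im ∂_{k+1}, so:

  H_0: rank C_0 − rank ∂_1 = 6 − 5 = 1, and the invariant factors of ∂_1 are all 1, so H_0 = Z.
  H_1: rank ker ∂_1 − rank ∂_2 = (12 − 5) − 7 = 0, and the invariant factors of ∂_2 are all 1, so H_1 = 0.
  H_2: rank ker ∂_2 − rank ∂_3 = (8 − 7) − 0 = 1, and there is no ∂_3, so H_2 = Z.

As a check, the Euler characteristic is 6 − 12 + 8 = 2, which agrees with 1 − 0 + 1 = 2.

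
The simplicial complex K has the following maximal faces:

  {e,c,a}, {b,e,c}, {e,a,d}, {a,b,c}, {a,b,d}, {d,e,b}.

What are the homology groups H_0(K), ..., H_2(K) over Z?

H_0 ≅ Z,  H_1 = 0,  H_2 ≅ Z.

K has 5 vertices, 9 edges, 6 triangles.
rank ∂_0 = 0, rank ∂_1 = 4 ⇒ b_0 = 5 − 0 − 4 = 1; all invariant factors of ∂_1 are 1 so no torsion. So H_0 ≅ Z.
rank ∂_1 = 4, rank ∂_2 = 5 ⇒ b_1 = 9 − 4 − 5 = 0; all invariant factors of ∂_2 are 1 so no torsion. So H_1 ≅ 0.
rank ∂_2 = 5, rank ∂_3 = 0 ⇒ b_2 = 6 − 5 − 0 = 1. So H_2 ≅ Z.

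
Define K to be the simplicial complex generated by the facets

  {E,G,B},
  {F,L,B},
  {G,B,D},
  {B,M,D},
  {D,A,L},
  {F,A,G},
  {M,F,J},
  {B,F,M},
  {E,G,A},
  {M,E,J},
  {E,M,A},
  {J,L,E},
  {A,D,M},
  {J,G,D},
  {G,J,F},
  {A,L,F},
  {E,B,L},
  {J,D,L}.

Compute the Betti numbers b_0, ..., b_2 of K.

b_0 = 1, b_1 = 2, b_2 = 1.

Order the vertices as A < B < D < E < F < G < J < L < M. Listing each simplex with vertices in this order, K has dimension 2 with simplices:

  0-simplices (9): A, B, D, E, F, G, J, L, M
  1-simplices (27): AD, AE, AF, AG, AL, AM, BD, BE, BF, BG, BL, BM, DG, DJ, DL, DM, EG, EJ, EL, EM, FG, FJ, FL, FM, GJ, JL, JM
  2-simplices (18): ADL, ADM, AEG, AEM, AFG, AFL, BDG, BDM, BEG, BEL, BFL, BFM, DGJ, DJL, EJL, EJM, FGJ, FJM

so the chain groups are C_0 ≅ Z^9, C_1 ≅ Z^27, C_2 ≅ Z^18.

The boundary map ∂_1: C_1 → C_0 is given by ∂[p,q] = [q] − [p]. For instance
  ∂JL = L − J.
The 9×27 boundary matrix has rank 8 and Smith normal form diag(1,1,1,1,1,1,1,1).

The boundary map ∂_2: C_2 → C_1 sends each 2-simplex [p,q,r] to [q,r] − [p,r] + [p,q]. For instance
  ∂FGJ = GJ − FJ + FG,
  ∂AEG = EG − AG + AE.
As a 27×18 matrix over Z this has rank 17, with invariant factors (1,1,1,1,1,1,1,1,1,1,1,1,1,1,1,1,1).

Now H_k = ker ∂_k / im ∂_{k+1}, so:

  H_0: rank C_0 − rank ∂_1 = 9 − 8 = 1, and the invariant factors of ∂_1 are all 1, so H_0 ≅ Z.
  H_1: rank ker ∂_1 − rank ∂_2 = (27 − 8) − 17 = 2, and the invariant factors of ∂_2 are all 1, so H_1 ≅ Z^2.
  H_2: rank ker ∂_2 − rank ∂_3 = (18 − 17) − 0 = 1, and there is no ∂_3, so H_2 ≅ Z.

(K is a triangulation of the torus T^2.)

Hence the Betti numbers are b_0 = 1, b_1 = 2, b_2 = 1.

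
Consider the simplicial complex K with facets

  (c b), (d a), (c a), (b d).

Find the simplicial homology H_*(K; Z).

K has 4 vertices, 4 edges.
rank ∂_0 = 0, rank ∂_1 = 3 ⇒ b_0 = 4 − 0 − 3 = 1; all invariant factors of ∂_1 are 1 so no torsion. So H_0 ≅ Z.
rank ∂_1 = 3, rank ∂_2 = 0 ⇒ b_1 = 4 − 3 − 0 = 1. So H_1 ≅ Z.

H_0 = Z,  H_1 = Z.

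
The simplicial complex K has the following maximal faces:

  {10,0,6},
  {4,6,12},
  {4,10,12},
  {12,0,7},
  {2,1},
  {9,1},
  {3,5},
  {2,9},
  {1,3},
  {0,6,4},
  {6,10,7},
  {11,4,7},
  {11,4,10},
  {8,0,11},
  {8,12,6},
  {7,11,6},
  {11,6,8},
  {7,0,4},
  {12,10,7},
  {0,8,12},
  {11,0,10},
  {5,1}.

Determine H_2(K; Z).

Take the total order 0 < 1 < 2 < 3 < 4 < 5 < 6 < 7 < 8 < 9 < 10 < 11 < 12 on the vertex set. Then K (dimension 2) consists of the simplices:

  0-simplices (13): [0], [1], [2], [3], [4], [5], [6], [7], [8], [9], [10], [11], [12]
  1-simplices (30): (30 of them)
  2-simplices (16): [0,4,6], [0,4,7], [0,6,10], [0,7,12], [0,8,11], [0,8,12], [0,10,11], [4,6,12], [4,7,11], [4,10,11], [4,10,12], [6,7,10], [6,7,11], [6,8,11], [6,8,12], [7,10,12]

Hence C_0 ≅ Z^13, C_1 ≅ Z^30, C_2 ≅ Z^16.

Boundary ∂_1: C_1 → C_0 maps an edge to its endpoints' difference, ∂[p,q] = q − p. For instance
  ∂[6,7] = [7] − [6].
The 13×30 boundary matrix has rank 11 and Smith normal form diag(1,1,1,1,1,1,1,1,1,1,1).

The boundary map ∂_2: C_2 → C_1 maps a triangle to the signed sum of its edges. For instance
  ∂[4,10,11] = [10,11] − [4,11] + [4,10],
  ∂[6,7,10] = [7,10] − [6,10] + [6,7].
The 30×16 boundary matrix has rank 15 and Smith normal form diag(1,1,1,1,1,1,1,1,1,1,1,1,1,1,1).

From H_k ≅ ker(∂_k) / im(∂_{k+1}) we obtain:

  H_2: rank ker ∂_2 − rank ∂_3 = (16 − 15) − 0 = 1, and there is no ∂_3, so H_2 ≅ Z.

H_2 = Z.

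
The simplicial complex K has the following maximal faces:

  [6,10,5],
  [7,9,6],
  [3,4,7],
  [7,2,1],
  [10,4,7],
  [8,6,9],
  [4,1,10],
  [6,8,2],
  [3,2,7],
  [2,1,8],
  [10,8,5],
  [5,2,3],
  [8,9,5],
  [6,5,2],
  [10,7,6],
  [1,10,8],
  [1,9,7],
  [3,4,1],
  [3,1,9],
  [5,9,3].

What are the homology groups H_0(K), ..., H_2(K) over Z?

H_0 ≅ Z,  H_1 ≅ Z ⊕ Z/2,  H_2 = 0.

We work with the vertex ordering 1 < 2 < 3 < 4 < 5 < 6 < 7 < 8 < 9 < 10. The simplices of K, each written with vertices in increasing order, are:

  0-simplices (10): [1], [2], [3], [4], [5], [6], [7], [8], [9], [10]
  1-simplices (30): (30 of them)
  2-simplices (20): (20 of them)

giving chain groups C_0 ≅ Z^10, C_1 ≅ Z^30, C_2 ≅ Z^20.

The boundary map ∂_1: C_1 → C_0 sends each edge [p,q] (with p < q) to q − p. For instance
  ∂[1,7] = [7] − [1].
This gives a 10×30 integer matrix of rank 9; reducing to Smith normal form yields diagonal entries (1,1,1,1,1,1,1,1,1).

∂_2: C_2 → C_1 acts by ∂[p,q,r] = [q,r] − [p,r] + [p,q]. For instance
  ∂[3,5,9] = [5,9] − [3,9] + [3,5],
  ∂[6,8,9] = [8,9] − [6,9] + [6,8].
This gives a 30×20 integer matrix of rank 20; reducing to Smith normal form yields diagonal entries (1,1,1,1,1,1,1,1,1,1,1,1,1,1,1,1,1,1,1,2).

Now H_k = ker ∂_k / im ∂_{k+1}, so:

  H_0: rank C_0 − rank ∂_1 = 10 − 9 = 1, and the invariant factors of ∂_1 are all 1, so H_0 = Z.
  H_1: rank ker ∂_1 − rank ∂_2 = (30 − 9) − 20 = 1, and ∂_2 has invariant factor 2 > 1, so H_1 = Z ⊕ Z/2.
  H_2: rank ker ∂_2 − rank ∂_3 = (20 − 20) − 0 = 0, and there is no ∂_3, so H_2 = 0.

As a check, the Euler characteristic is 10 − 30 + 20 = 0, which agrees with 1 − 1 + 0 = 0.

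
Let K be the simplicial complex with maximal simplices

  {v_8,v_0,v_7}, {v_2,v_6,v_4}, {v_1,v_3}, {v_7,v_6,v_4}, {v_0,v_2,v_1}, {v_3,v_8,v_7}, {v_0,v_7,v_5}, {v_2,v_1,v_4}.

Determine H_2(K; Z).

K has 9 vertices, 17 edges, 7 triangles.
rank ∂_2 = 7, rank ∂_3 = 0 ⇒ b_2 = 7 − 7 − 0 = 0. So H_2 ≅ 0.

H_2 ≅ 0.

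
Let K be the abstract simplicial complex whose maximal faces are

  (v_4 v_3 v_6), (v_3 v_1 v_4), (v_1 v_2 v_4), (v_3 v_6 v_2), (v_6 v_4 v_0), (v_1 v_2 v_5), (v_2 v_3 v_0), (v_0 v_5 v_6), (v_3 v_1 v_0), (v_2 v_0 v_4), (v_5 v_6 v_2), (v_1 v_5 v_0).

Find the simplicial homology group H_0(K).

Take the total order v_0 < v_1 < v_2 < v_3 < v_4 < v_5 < v_6 on the vertex set. Then K (dimension 2) consists of the simplices:

  0-simplices (7): [v_0], [v_1], [v_2], [v_3], [v_4], [v_5], [v_6]
  1-simplices (18): (18 of them)
  2-simplices (12): (12 of them)

so the chain groups are C_0 ≅ Z^7, C_1 ≅ Z^18, C_2 ≅ Z^12.

Boundary ∂_1: C_1 → C_0 maps an edge to its endpoints' difference, ∂[p,q] = q − p. For instance
  ∂[v_0,v_5] = [v_5] − [v_0].
The 7×18 boundary matrix has rank 6 and Smith normal form diag(1,1,1,1,1,1).

∂_2: C_2 → C_1 acts by ∂[p,q,r] = [q,r] − [p,r] + [p,q]. For instance
  ∂[v_2,v_5,v_6] = [v_5,v_6] − [v_2,v_6] + [v_2,v_5],
  ∂[v_0,v_2,v_3] = [v_2,v_3] − [v_0,v_3] + [v_0,v_2].
The resulting 18×12 matrix has rank 12, and its Smith normal form has invariant factors (1,1,1,1,1,1,1,1,1,1,1,2).

Computing H_k = (kernel of ∂_k) / (image of ∂_{k+1}):

  H_0: rank C_0 − rank ∂_1 = 7 − 6 = 1, and the invariant factors of ∂_1 are all 1, so H_0 = Z.

H_0 ≅ Z.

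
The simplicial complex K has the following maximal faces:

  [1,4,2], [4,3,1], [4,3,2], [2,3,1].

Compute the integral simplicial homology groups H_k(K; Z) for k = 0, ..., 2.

H_0 ≅ Z,  H_1 = 0,  H_2 ≅ Z.

Take the total order 1 < 2 < 3 < 4 on the vertex set. Then K (dimension 2) consists of the simplices:

  0-simplices (4): [1], [2], [3], [4]
  1-simplices (6): [1,2], [1,3], [1,4], [2,3], [2,4], [3,4]
  2-simplices (4): [1,2,3], [1,2,4], [1,3,4], [2,3,4]

Hence C_0 ≅ Z^4, C_1 ≅ Z^6, C_2 ≅ Z^4.

The boundary map ∂_1: C_1 → C_0 sends each edge [p,q] (with p < q) to q − p. For instance
  ∂[2,3] = [3] − [2].
This gives a 4×6 integer matrix of rank 3; reducing to Smith normal form yields diagonal entries (1,1,1).

The boundary map ∂_2: C_2 → C_1 acts by ∂[p,q,r] = [q,r] − [p,r] + [p,q]. For instance
  ∂[1,2,4] = [2,4] − [1,4] + [1,2],
  ∂[2,3,4] = [3,4] − [2,4] + [2,3].
This gives a 6×4 integer matrix of rank 3; reducing to Smith normal form yields diagonal entries (1,1,1).

Computing H_k = (kernel of ∂_k) / (image of ∂_{k+1}):

  H_0: rank C_0 − rank ∂_1 = 4 − 3 = 1, and the invariant factors of ∂_1 are all 1, so H_0 = Z.
  H_1: rank ker ∂_1 − rank ∂_2 = (6 − 3) − 3 = 0, and the invariant factors of ∂_2 are all 1, so H_1 = 0.
  H_2: rank ker ∂_2 − rank ∂_3 = (4 − 3) − 0 = 1, and there is no ∂_3, so H_2 = Z.

As a check, the Euler characteristic is 4 − 6 + 4 = 2, which agrees with 1 − 0 + 1 = 2.
(K is a triangulation of the 2-sphere S^2.)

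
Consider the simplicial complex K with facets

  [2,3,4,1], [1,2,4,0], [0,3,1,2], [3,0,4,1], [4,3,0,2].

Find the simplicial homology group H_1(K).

Order the vertices as 0 < 1 < 2 < 3 < 4. Listing each simplex with vertices in this order, K has dimension 3 with simplices:

  0-simplices (5): [0], [1], [2], [3], [4]
  1-simplices (10): [0,1], [0,2], [0,3], [0,4], [1,2], [1,3], [1,4], [2,3], [2,4], [3,4]
  2-simplices (10): [0,1,2], [0,1,3], [0,1,4], [0,2,3], [0,2,4], [0,3,4], [1,2,3], [1,2,4], [1,3,4], [2,3,4]
  3-simplices (5): [0,1,2,3], [0,1,2,4], [0,1,3,4], [0,2,3,4], [1,2,3,4]

giving chain groups C_0 ≅ Z^5, C_1 ≅ Z^10, C_2 ≅ Z^10, C_3 ≅ Z^5.

∂_1: C_1 → C_0 sends each edge [p,q] (with p < q) to q − p. For instance
  ∂[0,4] = [4] − [0].
As a 5×10 matrix over Z this has rank 4, with invariant factors (1,1,1,1).

The boundary map ∂_2: C_2 → C_1 sends each 2-simplex [p,q,r] to [q,r] − [p,r] + [p,q]. For instance
  ∂[0,2,4] = [2,4] − [0,4] + [0,2],
  ∂[2,3,4] = [3,4] − [2,4] + [2,3].
The resulting 10×10 matrix has rank 6, and its Smith normal form has invariant factors (1,1,1,1,1,1).

∂_3: C_3 → C_2 sends each 3-simplex σ to the alternating sum Σ_i (−1)^i (σ with its i-th vertex removed). For instance
  ∂[0,1,2,3] = [1,2,3] − [0,2,3] + [0,1,3] − [0,1,2],
  ∂[0,1,2,4] = [1,2,4] − [0,2,4] + [0,1,4] − [0,1,2].
This gives a 10×5 integer matrix of rank 4; reducing to Smith normal form yields diagonal entries (1,1,1,1).

Now H_k = ker ∂_k / im ∂_{k+1}, so:

  H_1: rank ker ∂_1 − rank ∂_2 = (10 − 4) − 6 = 0, and the invariant factors of ∂_2 are all 1, so H_1 = 0.

H_1 ≅ 0.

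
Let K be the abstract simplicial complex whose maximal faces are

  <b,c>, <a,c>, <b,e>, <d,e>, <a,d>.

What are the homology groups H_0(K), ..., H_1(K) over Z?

H_0 = Z,  H_1 = Z.

We work with the vertex ordering a < b < c < d < e. The simplices of K, each written with vertices in increasing order, are:

  0-simplices (5): a, b, c, d, e
  1-simplices (5): ac, ad, bc, be, de

giving chain groups C_0 ≅ Z^5, C_1 ≅ Z^5.

∂_1: C_1 → C_0 maps an edge to its endpoints' difference, ∂[p,q] = q − p.
As a 5×5 matrix over Z this has rank 4, with invariant factors (1,1,1,1).

From H_k ≅ ker(∂_k) / im(∂_{k+1}) we obtain:

  H_0: rank C_0 − rank ∂_1 = 5 − 4 = 1, and the invariant factors of ∂_1 are all 1, so H_0 ≅ Z.
  H_1: rank ker ∂_1 − rank ∂_2 = (5 − 4) − 0 = 1, and there is no ∂_2, so H_1 ≅ Z.

As a check, the Euler characteristic is 5 − 5 = 0, which agrees with 1 − 1 = 0.
(K is a triangulation of the circle S^1.)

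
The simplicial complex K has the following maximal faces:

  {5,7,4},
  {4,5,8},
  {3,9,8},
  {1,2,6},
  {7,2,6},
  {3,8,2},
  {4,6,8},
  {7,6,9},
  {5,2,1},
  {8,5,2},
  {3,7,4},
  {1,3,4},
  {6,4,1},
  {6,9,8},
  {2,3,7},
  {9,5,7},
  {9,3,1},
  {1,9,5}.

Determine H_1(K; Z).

K has 9 vertices, 27 edges, 18 triangles.
rank ∂_1 = 8, rank ∂_2 = 17 ⇒ b_1 = 27 − 8 − 17 = 2; all invariant factors of ∂_2 are 1 so no torsion. So H_1 = Z^2.

H_1 ≅ Z^2.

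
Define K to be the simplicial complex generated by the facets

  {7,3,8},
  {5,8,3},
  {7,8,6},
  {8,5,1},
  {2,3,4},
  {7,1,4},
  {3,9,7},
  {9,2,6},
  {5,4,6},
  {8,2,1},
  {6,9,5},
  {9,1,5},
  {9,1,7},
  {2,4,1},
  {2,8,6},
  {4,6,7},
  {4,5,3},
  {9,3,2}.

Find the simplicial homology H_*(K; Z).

H_0 ≅ Z,  H_1 ≅ Z^2,  H_2 ≅ Z.

Fix the vertex order 1 < 2 < 3 < 4 < 5 < 6 < 7 < 8 < 9 and write every simplex with vertices in increasing order. Then dim K = 2 and the simplices of K are:

  0-simplices (9): [1], [2], [3], [4], [5], [6], [7], [8], [9]
  1-simplices (27): (27 of them)
  2-simplices (18): [1,2,4], [1,2,8], [1,4,7], [1,5,8], [1,5,9], [1,7,9], [2,3,4], [2,3,9], [2,6,8], [2,6,9], [3,4,5], [3,5,8], [3,7,8], [3,7,9], [4,5,6], [4,6,7], [5,6,9], [6,7,8]

so the chain groups are C_0 ≅ Z^9, C_1 ≅ Z^27, C_2 ≅ Z^18.

Boundary ∂_1: C_1 → C_0 is given by ∂[p,q] = [q] − [p].
The 9×27 boundary matrix has rank 8 and Smith normal form diag(1,1,1,1,1,1,1,1).

∂_2: C_2 → C_1 sends each 2-simplex [p,q,r] to [q,r] − [p,r] + [p,q]. For instance
  ∂[1,2,8] = [2,8] − [1,8] + [1,2],
  ∂[2,3,4] = [3,4] − [2,4] + [2,3].
As a 27×18 matrix over Z this has rank 17, with invariant factors (1,1,1,1,1,1,1,1,1,1,1,1,1,1,1,1,1).

Reading off H_k = ker ∂_k / im ∂_{k+1}:

  H_0: rank C_0 − rank ∂_1 = 9 − 8 = 1, and the invariant factors of ∂_1 are all 1, so H_0 ≅ Z.
  H_1: rank ker ∂_1 − rank ∂_2 = (27 − 8) − 17 = 2, and the invariant factors of ∂_2 are all 1, so H_1 ≅ Z^2.
  H_2: rank ker ∂_2 − rank ∂_3 = (18 − 17) − 0 = 1, and there is no ∂_3, so H_2 ≅ Z.

As a check, the Euler characteristic is 9 − 27 + 18 = 0, which agrees with 1 − 2 + 1 = 0.
(K is a triangulation of the torus T^2.)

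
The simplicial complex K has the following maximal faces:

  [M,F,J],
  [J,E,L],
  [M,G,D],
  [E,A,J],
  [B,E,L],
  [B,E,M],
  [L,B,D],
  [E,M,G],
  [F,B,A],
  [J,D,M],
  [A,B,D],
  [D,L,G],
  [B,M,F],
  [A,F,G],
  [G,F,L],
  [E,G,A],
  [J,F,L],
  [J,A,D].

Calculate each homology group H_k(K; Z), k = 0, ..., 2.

Take the total order A < B < D < E < F < G < J < L < M on the vertex set. Then K (dimension 2) consists of the simplices:

  0-simplices (9): A, B, D, E, F, G, J, L, M
  1-simplices (27): AB, AD, AE, AF, AG, AJ, BD, BE, BF, BL, BM, DG, DJ, DL, DM, EG, EJ, EL, EM, FG, FJ, FL, FM, GL, GM, JL, JM
  2-simplices (18): ABD, ABF, ADJ, AEG, AEJ, AFG, BDL, BEL, BEM, BFM, DGL, DGM, DJM, EGM, EJL, FGL, FJL, FJM

so the chain groups are C_0 ≅ Z^9, C_1 ≅ Z^27, C_2 ≅ Z^18.

The boundary map ∂_1: C_1 → C_0 is given by ∂[p,q] = [q] − [p].
This gives a 9×27 integer matrix of rank 8; reducing to Smith normal form yields diagonal entries (1,1,1,1,1,1,1,1).

∂_2: C_2 → C_1 sends each 2-simplex [p,q,r] to [q,r] − [p,r] + [p,q]. For instance
  ∂EJL = JL − EL + EJ,
  ∂DJM = JM − DM + DJ.
As a 27×18 matrix over Z this has rank 17, with invariant factors (1,1,1,1,1,1,1,1,1,1,1,1,1,1,1,1,1).

Reading off H_k = ker ∂_k / im ∂_{k+1}:

  H_0: rank C_0 − rank ∂_1 = 9 − 8 = 1, and the invariant factors of ∂_1 are all 1, so H_0 ≅ Z.
  H_1: rank ker ∂_1 − rank ∂_2 = (27 − 8) − 17 = 2, and the invariant factors of ∂_2 are all 1, so H_1 ≅ Z^2.
  H_2: rank ker ∂_2 − rank ∂_3 = (18 − 17) − 0 = 1, and there is no ∂_3, so H_2 ≅ Z.

(K is a triangulation of the torus T^2.)

H_0 ≅ Z,  H_1 ≅ Z^2,  H_2 ≅ Z.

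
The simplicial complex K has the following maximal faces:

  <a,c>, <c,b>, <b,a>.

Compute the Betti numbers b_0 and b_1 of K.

b_0 = 1, b_1 = 1.

Take the total order a < b < c on the vertex set. Then K (dimension 1) consists of the simplices:

  0-simplices (3): a, b, c
  1-simplices (3): ab, ac, bc

giving chain groups C_0 ≅ Z^3, C_1 ≅ Z^3.

∂_1: C_1 → C_0 maps an edge to its endpoints' difference, ∂[p,q] = q − p.
The 3×3 boundary matrix has rank 2 and Smith normal form diag(1,1).

From H_k ≅ ker(∂_k) / im(∂_{k+1}) we obtain:

  H_0: rank C_0 − rank ∂_1 = 3 − 2 = 1, and the invariant factors of ∂_1 are all 1, so H_0 = Z.
  H_1: rank ker ∂_1 − rank ∂_2 = (3 − 2) − 0 = 1, and there is no ∂_2, so H_1 = Z.

(K is a triangulation of the circle S^1.)

Hence the Betti numbers are b_0 = 1, b_1 = 1.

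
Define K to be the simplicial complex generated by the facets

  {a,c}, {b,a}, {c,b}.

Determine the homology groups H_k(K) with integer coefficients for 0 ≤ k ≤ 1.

H_0 = Z,  H_1 = Z.

Fix the vertex order a < b < c and write every simplex with vertices in increasing order. Then dim K = 1 and the simplices of K are:

  0-simplices (3): a, b, c
  1-simplices (3): ab, ac, bc

so the chain groups are C_0 ≅ Z^3, C_1 ≅ Z^3.

The boundary map ∂_1: C_1 → C_0 is given by ∂[p,q] = [q] − [p].
The 3×3 boundary matrix has rank 2 and Smith normal form diag(1,1).

Reading off H_k = ker ∂_k / im ∂_{k+1}:

  H_0: rank C_0 − rank ∂_1 = 3 − 2 = 1, and the invariant factors of ∂_1 are all 1, so H_0 = Z.
  H_1: rank ker ∂_1 − rank ∂_2 = (3 − 2) − 0 = 1, and there is no ∂_2, so H_1 = Z.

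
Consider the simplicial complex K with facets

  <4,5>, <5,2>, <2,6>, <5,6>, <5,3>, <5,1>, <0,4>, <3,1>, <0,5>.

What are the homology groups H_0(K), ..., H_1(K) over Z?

Fix the vertex order 0 < 1 < 2 < 3 < 4 < 5 < 6 and write every simplex with vertices in increasing order. Then dim K = 1 and the simplices of K are:

  0-simplices (7): [0], [1], [2], [3], [4], [5], [6]
  1-simplices (9): [0,4], [0,5], [1,3], [1,5], [2,5], [2,6], [3,5], [4,5], [5,6]

so the chain groups are C_0 ≅ Z^7, C_1 ≅ Z^9.

Boundary ∂_1: C_1 → C_0 maps an edge to its endpoints' difference, ∂[p,q] = q − p. For instance
  ∂[3,5] = [5] − [3].
This gives a 7×9 integer matrix of rank 6; reducing to Smith normal form yields diagonal entries (1,1,1,1,1,1).

Now H_k = ker ∂_k / im ∂_{k+1}, so:

  H_0: rank C_0 − rank ∂_1 = 7 − 6 = 1, and the invariant factors of ∂_1 are all 1, so H_0 = Z.
  H_1: rank ker ∂_1 − rank ∂_2 = (9 − 6) − 0 = 3, and there is no ∂_2, so H_1 = Z^3.

As a check, the Euler characteristic is 7 − 9 = -2, which agrees with 1 − 3 = -2.

H_0 ≅ Z,  H_1 ≅ Z^3.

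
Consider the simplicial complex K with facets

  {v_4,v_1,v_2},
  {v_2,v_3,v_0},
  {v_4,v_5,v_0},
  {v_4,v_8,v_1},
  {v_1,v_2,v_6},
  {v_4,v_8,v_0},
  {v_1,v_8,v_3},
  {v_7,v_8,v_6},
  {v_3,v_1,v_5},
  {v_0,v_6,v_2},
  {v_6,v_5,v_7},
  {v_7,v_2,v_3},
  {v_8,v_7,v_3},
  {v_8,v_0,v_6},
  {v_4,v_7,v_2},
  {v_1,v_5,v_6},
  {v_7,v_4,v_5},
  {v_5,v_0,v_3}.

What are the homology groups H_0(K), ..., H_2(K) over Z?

Order the vertices as v_0 < v_1 < v_2 < v_3 < v_4 < v_5 < v_6 < v_7 < v_8. Listing each simplex with vertices in this order, K has dimension 2 with simplices:

  0-simplices (9): [v_0], [v_1], [v_2], [v_3], [v_4], [v_5], [v_6], [v_7], [v_8]
  1-simplices (27): (27 of them)
  2-simplices (18): (18 of them)

so the chain groups are C_0 ≅ Z^9, C_1 ≅ Z^27, C_2 ≅ Z^18.

The boundary map ∂_1: C_1 → C_0 is given by ∂[p,q] = [q] − [p].
This gives a 9×27 integer matrix of rank 8; reducing to Smith normal form yields diagonal entries (1,1,1,1,1,1,1,1).

∂_2: C_2 → C_1 acts by ∂[p,q,r] = [q,r] − [p,r] + [p,q]. For instance
  ∂[v_0,v_2,v_3] = [v_2,v_3] − [v_0,v_3] + [v_0,v_2],
  ∂[v_5,v_6,v_7] = [v_6,v_7] − [v_5,v_7] + [v_5,v_6].
The resulting 27×18 matrix has rank 17, and its Smith normal form has invariant factors (1,1,1,1,1,1,1,1,1,1,1,1,1,1,1,1,1).

Computing H_k = (kernel of ∂_k) / (image of ∂_{k+1}):

  H_0: rank C_0 − rank ∂_1 = 9 − 8 = 1, and the invariant factors of ∂_1 are all 1, so H_0 ≅ Z.
  H_1: rank ker ∂_1 − rank ∂_2 = (27 − 8) − 17 = 2, and the invariant factors of ∂_2 are all 1, so H_1 ≅ Z^2.
  H_2: rank ker ∂_2 − rank ∂_3 = (18 − 17) − 0 = 1, and there is no ∂_3, so H_2 ≅ Z.

As a check, the Euler characteristic is 9 − 27 + 18 = 0, which agrees with 1 − 2 + 1 = 0.
(K is a triangulation of the torus T^2.)

H_0 ≅ Z,  H_1 ≅ Z^2,  H_2 ≅ Z.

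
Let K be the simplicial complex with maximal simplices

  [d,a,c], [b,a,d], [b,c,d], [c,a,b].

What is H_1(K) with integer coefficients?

H_1 ≅ 0.

We work with the vertex ordering a < b < c < d. The simplices of K, each written with vertices in increasing order, are:

  0-simplices (4): a, b, c, d
  1-simplices (6): ab, ac, ad, bc, bd, cd
  2-simplices (4): abc, abd, acd, bcd

Hence C_0 ≅ Z^4, C_1 ≅ Z^6, C_2 ≅ Z^4.

Boundary ∂_1: C_1 → C_0 is given by ∂[p,q] = [q] − [p].
The 4×6 boundary matrix has rank 3 and Smith normal form diag(1,1,1).

∂_2: C_2 → C_1 maps a triangle to the signed sum of its edges. For instance
  ∂abc = bc − ac + ab,
  ∂abd = bd − ad + ab.
As a 6×4 matrix over Z this has rank 3, with invariant factors (1,1,1).

From H_k ≅ ker(∂_k) / im(∂_{k+1}) we obtain:

  H_1: rank ker ∂_1 − rank ∂_2 = (6 − 3) − 3 = 0, and the invariant factors of ∂_2 are all 1, so H_1 = 0.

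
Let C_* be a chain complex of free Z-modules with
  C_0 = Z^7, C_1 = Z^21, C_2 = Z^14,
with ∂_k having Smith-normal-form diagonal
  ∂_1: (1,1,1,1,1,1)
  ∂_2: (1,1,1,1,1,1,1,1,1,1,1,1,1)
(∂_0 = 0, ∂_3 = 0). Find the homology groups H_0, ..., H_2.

H_0 ≅ Z,  H_1 ≅ Z^2,  H_2 ≅ Z.

H_0: b_0 = 7 − 0 − 6 = 1; torsion from ∂_1 factors > 1: none. So H_0 ≅ Z.
H_1: b_1 = 21 − 6 − 13 = 2; torsion from ∂_2 factors > 1: none. So H_1 ≅ Z^2.
H_2: b_2 = 14 − 13 − 0 = 1; torsion from ∂_3 factors > 1: none. So H_2 ≅ Z.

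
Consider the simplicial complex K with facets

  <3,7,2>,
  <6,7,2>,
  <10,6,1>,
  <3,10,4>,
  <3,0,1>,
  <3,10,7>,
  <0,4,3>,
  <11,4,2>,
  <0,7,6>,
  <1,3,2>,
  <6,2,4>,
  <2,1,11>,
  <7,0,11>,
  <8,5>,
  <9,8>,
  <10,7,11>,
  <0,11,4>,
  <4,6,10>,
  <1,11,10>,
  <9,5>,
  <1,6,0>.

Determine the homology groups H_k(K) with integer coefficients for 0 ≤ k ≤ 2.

H_0 ≅ Z^2,  H_1 ≅ Z^3,  H_2 ≅ Z.

Take the total order 0 < 1 < 2 < 3 < 4 < 5 < 6 < 7 < 8 < 9 < 10 < 11 on the vertex set. Then K (dimension 2) consists of the simplices:

  0-simplices (12): [0], [1], [2], [3], [4], [5], [6], [7], [8], [9], [10], [11]
  1-simplices (30): (30 of them)
  2-simplices (18): (18 of them)

giving chain groups C_0 ≅ Z^12, C_1 ≅ Z^30, C_2 ≅ Z^18.

The boundary map ∂_1: C_1 → C_0 sends each edge [p,q] (with p < q) to q − p.
The resulting 12×30 matrix has rank 10, and its Smith normal form has invariant factors (1,1,1,1,1,1,1,1,1,1).

The boundary map ∂_2: C_2 → C_1 sends each 2-simplex [p,q,r] to [q,r] − [p,r] + [p,q]. For instance
  ∂[2,4,11] = [4,11] − [2,11] + [2,4],
  ∂[3,4,10] = [4,10] − [3,10] + [3,4].
The 30×18 boundary matrix has rank 17 and Smith normal form diag(1,1,1,1,1,1,1,1,1,1,1,1,1,1,1,1,1).

Reading off H_k = ker ∂_k / im ∂_{k+1}:

  H_0: rank C_0 − rank ∂_1 = 12 − 10 = 2, and the invariant factors of ∂_1 are all 1, so H_0 = Z^2.
  H_1: rank ker ∂_1 − rank ∂_2 = (30 − 10) − 17 = 3, and the invariant factors of ∂_2 are all 1, so H_1 = Z^3.
  H_2: rank ker ∂_2 − rank ∂_3 = (18 − 17) − 0 = 1, and there is no ∂_3, so H_2 = Z.

As a check, the Euler characteristic is 12 − 30 + 18 = 0, which agrees with 2 − 3 + 1 = 0.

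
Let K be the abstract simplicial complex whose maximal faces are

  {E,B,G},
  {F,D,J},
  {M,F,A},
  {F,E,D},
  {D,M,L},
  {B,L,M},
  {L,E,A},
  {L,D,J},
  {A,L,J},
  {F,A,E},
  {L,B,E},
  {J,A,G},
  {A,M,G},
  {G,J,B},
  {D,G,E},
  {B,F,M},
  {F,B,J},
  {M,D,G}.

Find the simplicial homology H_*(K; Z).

H_0 = Z,  H_1 = Z^2,  H_2 = Z.

K has 9 vertices, 27 edges, 18 triangles.
rank ∂_0 = 0, rank ∂_1 = 8 ⇒ b_0 = 9 − 0 − 8 = 1; all invariant factors of ∂_1 are 1 so no torsion. So H_0 ≅ Z.
rank ∂_1 = 8, rank ∂_2 = 17 ⇒ b_1 = 27 − 8 − 17 = 2; all invariant factors of ∂_2 are 1 so no torsion. So H_1 ≅ Z^2.
rank ∂_2 = 17, rank ∂_3 = 0 ⇒ b_2 = 18 − 17 − 0 = 1. So H_2 ≅ Z.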